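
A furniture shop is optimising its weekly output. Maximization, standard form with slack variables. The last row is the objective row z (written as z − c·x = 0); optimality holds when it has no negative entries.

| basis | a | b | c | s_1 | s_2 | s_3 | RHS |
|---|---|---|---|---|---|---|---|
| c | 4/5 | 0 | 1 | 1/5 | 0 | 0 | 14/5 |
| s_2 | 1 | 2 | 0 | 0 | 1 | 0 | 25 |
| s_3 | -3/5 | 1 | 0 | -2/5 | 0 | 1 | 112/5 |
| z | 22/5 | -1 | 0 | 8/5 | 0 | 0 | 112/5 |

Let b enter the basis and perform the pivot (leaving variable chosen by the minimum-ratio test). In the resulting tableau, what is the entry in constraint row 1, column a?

Ratio test on column b — row 1: entry 0 ≤ 0; row 2: 25/2 = 25/2; row 3: (112/5)/1 = 112/5. Minimum is 25/2 at row 2 (s_2 leaves); pivot element 2.
Divide row 2 by 2; eliminate column b from the other rows.
Row 1 update in column a: 4/5 − 0·(1/2) = 4/5.

4/5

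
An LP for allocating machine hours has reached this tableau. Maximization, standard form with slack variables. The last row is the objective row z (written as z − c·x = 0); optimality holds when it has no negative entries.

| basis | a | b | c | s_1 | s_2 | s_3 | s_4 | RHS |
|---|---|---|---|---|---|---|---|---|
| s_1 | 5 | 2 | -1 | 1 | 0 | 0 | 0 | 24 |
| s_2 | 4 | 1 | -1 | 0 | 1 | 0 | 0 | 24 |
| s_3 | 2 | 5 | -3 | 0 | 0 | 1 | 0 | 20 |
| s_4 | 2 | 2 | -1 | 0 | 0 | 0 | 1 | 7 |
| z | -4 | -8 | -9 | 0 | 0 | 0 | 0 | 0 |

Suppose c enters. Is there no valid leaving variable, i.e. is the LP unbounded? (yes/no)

Every constraint-row entry in column c is ≤ 0, so increasing c is unbounded.

yes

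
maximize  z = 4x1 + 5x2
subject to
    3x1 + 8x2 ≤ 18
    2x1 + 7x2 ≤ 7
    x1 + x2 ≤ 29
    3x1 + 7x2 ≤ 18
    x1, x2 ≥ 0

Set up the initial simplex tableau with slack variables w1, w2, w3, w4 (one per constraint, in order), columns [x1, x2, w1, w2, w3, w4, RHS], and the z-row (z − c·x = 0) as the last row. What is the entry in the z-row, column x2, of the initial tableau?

The z-row carries the negated objective coefficients: the x2 entry is -5.

-5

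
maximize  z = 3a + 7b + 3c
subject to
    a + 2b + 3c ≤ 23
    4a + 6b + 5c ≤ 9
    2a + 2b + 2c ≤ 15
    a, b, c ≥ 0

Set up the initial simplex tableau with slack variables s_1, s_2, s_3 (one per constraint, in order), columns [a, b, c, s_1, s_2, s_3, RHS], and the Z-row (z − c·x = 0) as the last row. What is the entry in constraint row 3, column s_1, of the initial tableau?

Slack s_1 belongs to constraint 1; its column is the unit vector e_1, so the entry in row 3 is 0.

0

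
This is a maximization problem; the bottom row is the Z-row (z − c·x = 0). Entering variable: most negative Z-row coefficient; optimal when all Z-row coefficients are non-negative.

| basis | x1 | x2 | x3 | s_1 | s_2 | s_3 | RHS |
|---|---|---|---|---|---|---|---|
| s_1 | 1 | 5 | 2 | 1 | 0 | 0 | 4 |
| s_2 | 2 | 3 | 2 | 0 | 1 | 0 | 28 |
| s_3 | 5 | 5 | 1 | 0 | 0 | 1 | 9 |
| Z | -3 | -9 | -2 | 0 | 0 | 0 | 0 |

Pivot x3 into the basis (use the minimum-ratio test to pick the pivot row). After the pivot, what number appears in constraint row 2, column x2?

-2

Ratio test on column x3 — row 1: 4/2 = 2; row 2: 28/2 = 14; row 3: 9/1 = 9. Minimum is 2 at row 1 (s_1 leaves); pivot element 2.
Divide row 1 by 2; eliminate column x3 from the other rows.
Row 2 update in column x2: 3 − 2·(5/2) = -2.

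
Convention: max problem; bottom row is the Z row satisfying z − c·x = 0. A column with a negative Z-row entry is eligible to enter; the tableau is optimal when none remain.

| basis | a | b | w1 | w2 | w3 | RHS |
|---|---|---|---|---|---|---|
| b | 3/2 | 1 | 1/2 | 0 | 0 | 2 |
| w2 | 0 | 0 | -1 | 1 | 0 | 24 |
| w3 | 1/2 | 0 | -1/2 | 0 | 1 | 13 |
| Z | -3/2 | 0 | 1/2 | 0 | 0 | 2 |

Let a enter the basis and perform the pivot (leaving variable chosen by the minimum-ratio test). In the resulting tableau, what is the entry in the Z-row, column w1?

Ratio test on column a — row 1: 2/(3/2) = 4/3; row 2: entry 0 ≤ 0; row 3: 13/(1/2) = 26. Minimum is 4/3 at row 1 (b leaves); pivot element 3/2.
Divide row 1 by 3/2; eliminate column a from the other rows.
Z-row update in column w1: 1/2 − (-3/2)·(1/3) = 1.

1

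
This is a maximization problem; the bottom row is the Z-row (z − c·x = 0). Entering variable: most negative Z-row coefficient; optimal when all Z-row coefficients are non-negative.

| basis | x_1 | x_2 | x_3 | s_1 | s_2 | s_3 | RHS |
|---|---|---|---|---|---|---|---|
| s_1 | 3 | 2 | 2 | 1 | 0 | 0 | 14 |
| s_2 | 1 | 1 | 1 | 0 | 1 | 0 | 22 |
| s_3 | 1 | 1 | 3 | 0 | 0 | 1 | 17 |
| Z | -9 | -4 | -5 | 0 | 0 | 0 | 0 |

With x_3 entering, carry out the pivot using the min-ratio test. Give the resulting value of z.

85/3

Ratio test on column x_3 — row 1: 14/2 = 7; row 2: 22/1 = 22; row 3: 17/3 = 17/3. Minimum is 17/3 at row 3 (s_3 leaves); pivot element 3.
Pivot on row 3; the Z-row RHS becomes 0 − (-5)·(17/3) = 85/3.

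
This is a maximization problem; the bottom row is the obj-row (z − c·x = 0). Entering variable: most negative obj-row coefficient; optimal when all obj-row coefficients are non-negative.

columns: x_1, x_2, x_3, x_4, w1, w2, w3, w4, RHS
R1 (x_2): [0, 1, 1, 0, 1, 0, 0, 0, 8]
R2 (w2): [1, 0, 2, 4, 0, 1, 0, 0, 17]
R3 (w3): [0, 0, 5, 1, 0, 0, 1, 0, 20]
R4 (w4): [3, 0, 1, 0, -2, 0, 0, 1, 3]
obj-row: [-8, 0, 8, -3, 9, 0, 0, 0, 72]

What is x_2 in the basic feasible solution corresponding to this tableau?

x_2 is basic (row 1); its value is the RHS of that row, 8.

8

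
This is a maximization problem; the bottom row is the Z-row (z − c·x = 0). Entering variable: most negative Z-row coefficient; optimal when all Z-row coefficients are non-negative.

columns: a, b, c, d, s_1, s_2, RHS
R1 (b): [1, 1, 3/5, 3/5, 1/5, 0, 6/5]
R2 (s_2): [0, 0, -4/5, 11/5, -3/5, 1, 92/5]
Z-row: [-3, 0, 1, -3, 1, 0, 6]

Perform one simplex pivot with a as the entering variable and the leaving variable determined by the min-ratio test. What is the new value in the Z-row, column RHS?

48/5

Ratio test on column a — row 1: (6/5)/1 = 6/5; row 2: entry 0 ≤ 0. Minimum is 6/5 at row 1 (b leaves); pivot element 1.
Divide row 1 by 1; eliminate column a from the other rows.
Z-row update in column RHS: 6 − (-3)·(6/5) = 48/5.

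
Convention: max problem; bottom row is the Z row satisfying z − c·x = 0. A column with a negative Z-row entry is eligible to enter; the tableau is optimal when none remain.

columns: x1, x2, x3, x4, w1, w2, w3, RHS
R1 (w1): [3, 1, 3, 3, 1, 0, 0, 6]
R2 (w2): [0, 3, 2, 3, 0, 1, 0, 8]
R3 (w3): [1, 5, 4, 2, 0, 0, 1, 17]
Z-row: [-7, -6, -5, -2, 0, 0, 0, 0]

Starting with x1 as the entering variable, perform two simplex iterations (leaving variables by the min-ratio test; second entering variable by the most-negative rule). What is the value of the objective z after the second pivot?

Ratio test on column x1 — row 1: 6/3 = 2; row 2: entry 0 ≤ 0; row 3: 17/1 = 17. Minimum is 2 at row 1 (w1 leaves); pivot element 3.
Pivot on row 1; the Z-row RHS becomes 0 − (-7)·2 = 14.
Next entering variable (most negative Z-row entry -11/3): x2.
Ratio test on column x2 — row 1: 2/(1/3) = 6; row 2: 8/3 = 8/3; row 3: 15/(14/3) = 45/14. Minimum is 8/3 at row 2 (w2 leaves); pivot element 3.
After the second pivot the Z-row RHS is 14 − (-11/3)·(8/3) = 214/9.

214/9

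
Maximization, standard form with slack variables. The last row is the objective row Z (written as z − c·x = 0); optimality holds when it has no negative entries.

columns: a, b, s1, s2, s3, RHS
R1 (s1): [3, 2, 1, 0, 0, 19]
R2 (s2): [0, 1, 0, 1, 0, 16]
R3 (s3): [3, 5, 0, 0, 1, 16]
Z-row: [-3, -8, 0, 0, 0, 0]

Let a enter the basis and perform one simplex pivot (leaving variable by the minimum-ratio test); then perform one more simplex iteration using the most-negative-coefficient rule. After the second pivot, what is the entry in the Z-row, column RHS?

128/5

Ratio test on column a — row 1: 19/3 = 19/3; row 2: entry 0 ≤ 0; row 3: 16/3 = 16/3. Minimum is 16/3 at row 3 (s3 leaves); pivot element 3.
Divide row 3 by 3; eliminate column a from the other rows.
Second iteration: most negative Z-row entry is -3 in column b, so b enters.
Ratio test on column b — row 1: entry -3 ≤ 0; row 2: 16/1 = 16; row 3: (16/3)/(5/3) = 16/5. Minimum is 16/5 at row 3 (a leaves); pivot element 5/3.
Divide row 3 by 5/3; eliminate column b from the other rows.
After both pivots, the entry at the Z-row, column RHS is 128/5.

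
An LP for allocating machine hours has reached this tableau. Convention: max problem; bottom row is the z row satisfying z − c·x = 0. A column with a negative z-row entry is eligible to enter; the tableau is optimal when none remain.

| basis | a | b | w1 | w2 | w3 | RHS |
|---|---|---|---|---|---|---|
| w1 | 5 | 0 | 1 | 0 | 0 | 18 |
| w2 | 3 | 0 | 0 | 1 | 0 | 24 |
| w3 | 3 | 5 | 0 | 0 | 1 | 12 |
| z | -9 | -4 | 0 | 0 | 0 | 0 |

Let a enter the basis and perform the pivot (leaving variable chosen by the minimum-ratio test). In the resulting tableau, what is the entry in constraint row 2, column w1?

-3/5

Ratio test on column a — row 1: 18/5 = 18/5; row 2: 24/3 = 8; row 3: 12/3 = 4. Minimum is 18/5 at row 1 (w1 leaves); pivot element 5.
Divide row 1 by 5; eliminate column a from the other rows.
Row 2 update in column w1: 0 − 3·(1/5) = -3/5.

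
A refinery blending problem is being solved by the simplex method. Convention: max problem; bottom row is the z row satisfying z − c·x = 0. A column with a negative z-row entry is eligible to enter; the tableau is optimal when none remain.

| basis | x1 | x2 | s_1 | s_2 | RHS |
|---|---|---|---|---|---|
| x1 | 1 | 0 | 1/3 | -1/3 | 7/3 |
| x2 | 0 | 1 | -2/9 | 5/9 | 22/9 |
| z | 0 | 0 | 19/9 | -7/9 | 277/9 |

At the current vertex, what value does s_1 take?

s_1 is not in the basis, so in the current basic feasible solution s_1 = 0.

0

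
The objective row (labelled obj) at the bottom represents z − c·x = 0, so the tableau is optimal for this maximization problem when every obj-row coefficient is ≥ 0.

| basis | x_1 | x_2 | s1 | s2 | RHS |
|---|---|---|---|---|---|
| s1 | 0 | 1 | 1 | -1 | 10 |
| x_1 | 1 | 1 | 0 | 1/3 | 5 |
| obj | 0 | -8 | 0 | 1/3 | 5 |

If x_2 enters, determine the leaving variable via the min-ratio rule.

Column x_2 entries and ratios — s1: 10/1 = 10; x_1: 5/1 = 5.
Smallest ratio is 5 in the row of x_1, so x_1 leaves.

x_1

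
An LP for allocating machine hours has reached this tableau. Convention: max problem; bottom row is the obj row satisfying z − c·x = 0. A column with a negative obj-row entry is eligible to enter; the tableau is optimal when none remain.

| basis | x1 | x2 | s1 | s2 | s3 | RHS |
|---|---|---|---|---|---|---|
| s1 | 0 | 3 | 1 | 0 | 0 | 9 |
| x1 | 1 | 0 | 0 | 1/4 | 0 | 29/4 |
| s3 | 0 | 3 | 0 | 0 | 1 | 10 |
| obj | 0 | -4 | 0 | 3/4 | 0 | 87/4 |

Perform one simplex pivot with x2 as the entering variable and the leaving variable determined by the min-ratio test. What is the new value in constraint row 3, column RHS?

1

Ratio test on column x2 — row 1: 9/3 = 3; row 2: entry 0 ≤ 0; row 3: 10/3 = 10/3. Minimum is 3 at row 1 (s1 leaves); pivot element 3.
Divide row 1 by 3; eliminate column x2 from the other rows.
Row 3 update in column RHS: 10 − 3·3 = 1.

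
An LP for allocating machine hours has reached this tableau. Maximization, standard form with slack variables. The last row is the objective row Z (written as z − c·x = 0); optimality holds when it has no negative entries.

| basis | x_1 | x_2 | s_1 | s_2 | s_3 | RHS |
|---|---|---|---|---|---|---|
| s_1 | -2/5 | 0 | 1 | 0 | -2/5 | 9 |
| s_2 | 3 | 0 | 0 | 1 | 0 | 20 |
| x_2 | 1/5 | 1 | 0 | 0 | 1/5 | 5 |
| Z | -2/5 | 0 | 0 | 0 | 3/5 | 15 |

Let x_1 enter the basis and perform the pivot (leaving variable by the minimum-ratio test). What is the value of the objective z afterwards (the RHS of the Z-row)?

53/3

Ratio test on column x_1 — row 1: entry -2/5 ≤ 0; row 2: 20/3 = 20/3; row 3: 5/(1/5) = 25. Minimum is 20/3 at row 2 (s_2 leaves); pivot element 3.
Pivot on row 2; the Z-row RHS becomes 15 − (-2/5)·(20/3) = 53/3.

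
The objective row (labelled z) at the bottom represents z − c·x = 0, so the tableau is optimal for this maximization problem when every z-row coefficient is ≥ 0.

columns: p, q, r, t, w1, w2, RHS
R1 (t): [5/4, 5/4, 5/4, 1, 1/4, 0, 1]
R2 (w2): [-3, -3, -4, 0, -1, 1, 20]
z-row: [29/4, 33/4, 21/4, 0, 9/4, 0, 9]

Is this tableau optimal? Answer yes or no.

Every z-row coefficient is ≥ 0, so the tableau is optimal.

yes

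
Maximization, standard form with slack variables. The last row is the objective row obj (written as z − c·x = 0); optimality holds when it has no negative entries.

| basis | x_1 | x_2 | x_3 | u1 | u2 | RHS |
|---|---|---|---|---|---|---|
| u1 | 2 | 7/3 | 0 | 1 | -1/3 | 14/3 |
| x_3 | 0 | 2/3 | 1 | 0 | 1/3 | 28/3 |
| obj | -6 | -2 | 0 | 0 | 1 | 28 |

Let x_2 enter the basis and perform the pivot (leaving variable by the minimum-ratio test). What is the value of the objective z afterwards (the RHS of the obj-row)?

Ratio test on column x_2 — row 1: (14/3)/(7/3) = 2; row 2: (28/3)/(2/3) = 14. Minimum is 2 at row 1 (u1 leaves); pivot element 7/3.
Pivot on row 1; the obj-row RHS becomes 28 − (-2)·2 = 32.

32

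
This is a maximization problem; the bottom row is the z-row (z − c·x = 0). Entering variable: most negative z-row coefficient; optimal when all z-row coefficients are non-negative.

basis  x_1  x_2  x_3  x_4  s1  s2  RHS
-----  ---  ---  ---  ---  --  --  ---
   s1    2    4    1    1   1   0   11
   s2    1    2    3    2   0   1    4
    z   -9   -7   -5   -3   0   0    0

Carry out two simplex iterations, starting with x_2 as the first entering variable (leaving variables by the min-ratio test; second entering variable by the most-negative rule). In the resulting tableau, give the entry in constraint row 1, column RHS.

3

Ratio test on column x_2 — row 1: 11/4 = 11/4; row 2: 4/2 = 2. Minimum is 2 at row 2 (s2 leaves); pivot element 2.
Divide row 2 by 2; eliminate column x_2 from the other rows.
Second iteration: most negative z-row entry is -11/2 in column x_1, so x_1 enters.
Ratio test on column x_1 — row 1: entry 0 ≤ 0; row 2: 2/(1/2) = 4. Minimum is 4 at row 2 (x_2 leaves); pivot element 1/2.
Divide row 2 by 1/2; eliminate column x_1 from the other rows.
After both pivots, the entry at constraint row 1, column RHS is 3.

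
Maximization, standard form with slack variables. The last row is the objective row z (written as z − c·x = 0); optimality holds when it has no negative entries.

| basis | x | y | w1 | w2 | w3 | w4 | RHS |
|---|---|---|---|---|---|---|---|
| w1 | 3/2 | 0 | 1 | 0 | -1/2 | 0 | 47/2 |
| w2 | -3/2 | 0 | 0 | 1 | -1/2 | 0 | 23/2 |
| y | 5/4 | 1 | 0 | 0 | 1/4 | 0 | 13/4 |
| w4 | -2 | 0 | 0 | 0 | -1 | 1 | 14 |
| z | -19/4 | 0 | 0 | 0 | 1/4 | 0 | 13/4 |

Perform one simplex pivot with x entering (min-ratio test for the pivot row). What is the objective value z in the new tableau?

78/5

Ratio test on column x — row 1: (47/2)/(3/2) = 47/3; row 2: entry -3/2 ≤ 0; row 3: (13/4)/(5/4) = 13/5; row 4: entry -2 ≤ 0. Minimum is 13/5 at row 3 (y leaves); pivot element 5/4.
Pivot on row 3; the z-row RHS becomes 13/4 − (-19/4)·(13/5) = 78/5.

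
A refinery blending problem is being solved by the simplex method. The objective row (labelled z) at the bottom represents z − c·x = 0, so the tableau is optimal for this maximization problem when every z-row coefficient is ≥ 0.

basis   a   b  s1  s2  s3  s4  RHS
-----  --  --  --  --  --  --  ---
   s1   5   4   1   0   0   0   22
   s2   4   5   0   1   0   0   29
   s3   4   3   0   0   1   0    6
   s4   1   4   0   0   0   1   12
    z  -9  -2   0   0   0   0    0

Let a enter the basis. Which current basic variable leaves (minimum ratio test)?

s3

Column a entries and ratios — s1: 22/5 = 22/5; s2: 29/4 = 29/4; s3: 6/4 = 3/2; s4: 12/1 = 12.
Smallest ratio is 3/2 in the row of s3, so s3 leaves.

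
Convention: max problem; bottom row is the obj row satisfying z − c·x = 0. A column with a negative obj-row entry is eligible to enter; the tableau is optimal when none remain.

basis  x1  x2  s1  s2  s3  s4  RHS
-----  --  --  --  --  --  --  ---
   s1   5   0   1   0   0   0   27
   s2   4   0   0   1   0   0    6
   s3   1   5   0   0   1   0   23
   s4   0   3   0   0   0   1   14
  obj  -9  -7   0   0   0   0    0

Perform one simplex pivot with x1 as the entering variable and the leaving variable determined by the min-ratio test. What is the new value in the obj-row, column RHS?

Ratio test on column x1 — row 1: 27/5 = 27/5; row 2: 6/4 = 3/2; row 3: 23/1 = 23; row 4: entry 0 ≤ 0. Minimum is 3/2 at row 2 (s2 leaves); pivot element 4.
Divide row 2 by 4; eliminate column x1 from the other rows.
obj-row update in column RHS: 0 − (-9)·(3/2) = 27/2.

27/2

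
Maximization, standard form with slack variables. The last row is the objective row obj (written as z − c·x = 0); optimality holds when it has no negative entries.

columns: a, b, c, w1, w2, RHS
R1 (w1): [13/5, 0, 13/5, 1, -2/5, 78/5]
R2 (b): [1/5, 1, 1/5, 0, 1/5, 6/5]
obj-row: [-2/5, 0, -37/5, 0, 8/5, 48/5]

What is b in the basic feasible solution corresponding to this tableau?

b is basic (row 2); its value is the RHS of that row, 6/5.

6/5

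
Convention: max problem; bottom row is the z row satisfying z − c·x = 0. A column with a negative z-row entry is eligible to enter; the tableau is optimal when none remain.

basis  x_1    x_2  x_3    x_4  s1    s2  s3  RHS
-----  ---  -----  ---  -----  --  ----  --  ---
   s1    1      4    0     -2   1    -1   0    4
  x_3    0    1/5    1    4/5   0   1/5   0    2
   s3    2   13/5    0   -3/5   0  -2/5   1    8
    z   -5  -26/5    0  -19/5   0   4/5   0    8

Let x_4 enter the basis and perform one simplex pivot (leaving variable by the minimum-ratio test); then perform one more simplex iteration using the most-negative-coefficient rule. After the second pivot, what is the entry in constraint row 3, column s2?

Ratio test on column x_4 — row 1: entry -2 ≤ 0; row 2: 2/(4/5) = 5/2; row 3: entry -3/5 ≤ 0. Minimum is 5/2 at row 2 (x_3 leaves); pivot element 4/5.
Divide row 2 by 4/5; eliminate column x_4 from the other rows.
Second iteration: most negative z-row entry is -5 in column x_1, so x_1 enters.
Ratio test on column x_1 — row 1: 9/1 = 9; row 2: entry 0 ≤ 0; row 3: (19/2)/2 = 19/4. Minimum is 19/4 at row 3 (s3 leaves); pivot element 2.
Divide row 3 by 2; eliminate column x_1 from the other rows.
After both pivots, the entry at constraint row 3, column s2 is -1/8.

-1/8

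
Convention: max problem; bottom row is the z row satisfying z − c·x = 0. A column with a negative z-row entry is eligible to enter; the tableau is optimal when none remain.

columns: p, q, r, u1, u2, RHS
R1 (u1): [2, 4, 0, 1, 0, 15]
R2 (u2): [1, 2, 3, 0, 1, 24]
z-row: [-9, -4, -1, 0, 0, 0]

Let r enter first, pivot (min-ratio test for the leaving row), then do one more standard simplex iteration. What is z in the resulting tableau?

73

Ratio test on column r — row 1: entry 0 ≤ 0; row 2: 24/3 = 8. Minimum is 8 at row 2 (u2 leaves); pivot element 3.
Pivot on row 2; the z-row RHS becomes 0 − (-1)·8 = 8.
Next entering variable (most negative z-row entry -26/3): p.
Ratio test on column p — row 1: 15/2 = 15/2; row 2: 8/(1/3) = 24. Minimum is 15/2 at row 1 (u1 leaves); pivot element 2.
After the second pivot the z-row RHS is 8 − (-26/3)·(15/2) = 73.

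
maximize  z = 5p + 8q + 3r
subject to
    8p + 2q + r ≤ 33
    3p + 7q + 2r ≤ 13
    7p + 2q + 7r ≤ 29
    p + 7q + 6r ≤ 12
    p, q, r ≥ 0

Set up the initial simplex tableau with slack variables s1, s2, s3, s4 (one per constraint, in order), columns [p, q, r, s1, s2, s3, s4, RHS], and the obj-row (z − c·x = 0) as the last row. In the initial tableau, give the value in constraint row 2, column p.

3

Constraint 2 has coefficient 3 on p.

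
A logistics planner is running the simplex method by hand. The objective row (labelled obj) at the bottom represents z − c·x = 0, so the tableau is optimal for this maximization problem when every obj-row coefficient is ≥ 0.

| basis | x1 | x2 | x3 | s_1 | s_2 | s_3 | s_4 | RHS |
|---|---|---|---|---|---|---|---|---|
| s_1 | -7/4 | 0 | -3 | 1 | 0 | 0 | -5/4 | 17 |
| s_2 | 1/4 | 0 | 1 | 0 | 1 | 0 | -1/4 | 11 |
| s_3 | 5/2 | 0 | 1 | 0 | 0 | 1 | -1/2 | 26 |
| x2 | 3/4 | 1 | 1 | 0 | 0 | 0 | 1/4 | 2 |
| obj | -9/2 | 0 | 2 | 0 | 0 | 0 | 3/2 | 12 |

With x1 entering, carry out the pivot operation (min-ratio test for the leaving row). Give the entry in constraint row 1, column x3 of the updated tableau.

Ratio test on column x1 — row 1: entry -7/4 ≤ 0; row 2: 11/(1/4) = 44; row 3: 26/(5/2) = 52/5; row 4: 2/(3/4) = 8/3. Minimum is 8/3 at row 4 (x2 leaves); pivot element 3/4.
Divide row 4 by 3/4; eliminate column x1 from the other rows.
Row 1 update in column x3: -3 − (-7/4)·(4/3) = -2/3.

-2/3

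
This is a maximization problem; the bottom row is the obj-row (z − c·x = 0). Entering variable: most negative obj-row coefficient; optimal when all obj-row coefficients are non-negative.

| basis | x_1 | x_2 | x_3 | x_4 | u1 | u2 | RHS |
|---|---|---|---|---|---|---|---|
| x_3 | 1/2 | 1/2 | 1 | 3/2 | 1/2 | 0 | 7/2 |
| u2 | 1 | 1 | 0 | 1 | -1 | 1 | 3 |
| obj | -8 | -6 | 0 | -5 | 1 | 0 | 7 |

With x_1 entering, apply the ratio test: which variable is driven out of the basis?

u2

Column x_1 entries and ratios — x_3: (7/2)/(1/2) = 7; u2: 3/1 = 3.
Smallest ratio is 3 in the row of u2, so u2 leaves.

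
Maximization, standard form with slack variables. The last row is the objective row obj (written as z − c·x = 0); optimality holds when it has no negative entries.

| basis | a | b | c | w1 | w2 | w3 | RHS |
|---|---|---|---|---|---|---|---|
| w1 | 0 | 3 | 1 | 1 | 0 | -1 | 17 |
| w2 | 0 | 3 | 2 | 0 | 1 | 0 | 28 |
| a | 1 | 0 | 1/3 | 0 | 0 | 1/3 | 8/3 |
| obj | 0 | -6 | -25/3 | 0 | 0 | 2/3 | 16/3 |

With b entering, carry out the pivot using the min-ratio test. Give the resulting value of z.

Ratio test on column b — row 1: 17/3 = 17/3; row 2: 28/3 = 28/3; row 3: entry 0 ≤ 0. Minimum is 17/3 at row 1 (w1 leaves); pivot element 3.
Pivot on row 1; the obj-row RHS becomes 16/3 − (-6)·(17/3) = 118/3.

118/3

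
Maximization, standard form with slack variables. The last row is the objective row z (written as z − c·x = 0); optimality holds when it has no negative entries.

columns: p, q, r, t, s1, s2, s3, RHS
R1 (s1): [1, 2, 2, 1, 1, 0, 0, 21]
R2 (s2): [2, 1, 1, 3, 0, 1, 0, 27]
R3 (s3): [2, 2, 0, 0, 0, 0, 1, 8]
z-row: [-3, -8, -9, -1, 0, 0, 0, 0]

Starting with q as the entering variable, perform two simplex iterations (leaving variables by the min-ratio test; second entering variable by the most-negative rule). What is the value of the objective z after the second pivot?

Ratio test on column q — row 1: 21/2 = 21/2; row 2: 27/1 = 27; row 3: 8/2 = 4. Minimum is 4 at row 3 (s3 leaves); pivot element 2.
Pivot on row 3; the z-row RHS becomes 0 − (-8)·4 = 32.
Next entering variable (most negative z-row entry -9): r.
Ratio test on column r — row 1: 13/2 = 13/2; row 2: 23/1 = 23; row 3: entry 0 ≤ 0. Minimum is 13/2 at row 1 (s1 leaves); pivot element 2.
After the second pivot the z-row RHS is 32 − (-9)·(13/2) = 181/2.

181/2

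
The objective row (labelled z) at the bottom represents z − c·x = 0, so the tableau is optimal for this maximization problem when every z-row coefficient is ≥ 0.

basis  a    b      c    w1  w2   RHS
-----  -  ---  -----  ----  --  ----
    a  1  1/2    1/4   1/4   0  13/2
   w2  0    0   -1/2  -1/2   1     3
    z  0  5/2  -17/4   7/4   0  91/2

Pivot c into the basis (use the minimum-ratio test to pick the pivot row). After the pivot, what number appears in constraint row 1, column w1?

1

Ratio test on column c — row 1: (13/2)/(1/4) = 26; row 2: entry -1/2 ≤ 0. Minimum is 26 at row 1 (a leaves); pivot element 1/4.
Divide row 1 by 1/4; eliminate column c from the other rows.
In the new row 1, the w1 entry is the old entry divided by the pivot: (1/4)/(1/4) = 1.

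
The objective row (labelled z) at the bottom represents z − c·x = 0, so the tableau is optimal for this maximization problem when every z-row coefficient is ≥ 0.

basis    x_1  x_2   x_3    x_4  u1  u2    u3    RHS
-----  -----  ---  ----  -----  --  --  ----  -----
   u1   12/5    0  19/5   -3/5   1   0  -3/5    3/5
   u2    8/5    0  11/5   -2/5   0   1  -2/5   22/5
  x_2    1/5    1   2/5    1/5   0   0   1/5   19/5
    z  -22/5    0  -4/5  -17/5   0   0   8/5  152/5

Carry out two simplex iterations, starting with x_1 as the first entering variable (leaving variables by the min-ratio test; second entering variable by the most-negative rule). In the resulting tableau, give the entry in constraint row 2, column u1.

Ratio test on column x_1 — row 1: (3/5)/(12/5) = 1/4; row 2: (22/5)/(8/5) = 11/4; row 3: (19/5)/(1/5) = 19. Minimum is 1/4 at row 1 (u1 leaves); pivot element 12/5.
Divide row 1 by 12/5; eliminate column x_1 from the other rows.
Second iteration: most negative z-row entry is -9/2 in column x_4, so x_4 enters.
Ratio test on column x_4 — row 1: entry -1/4 ≤ 0; row 2: entry 0 ≤ 0; row 3: (15/4)/(1/4) = 15. Minimum is 15 at row 3 (x_2 leaves); pivot element 1/4.
Divide row 3 by 1/4; eliminate column x_4 from the other rows.
After both pivots, the entry at constraint row 2, column u1 is -2/3.

-2/3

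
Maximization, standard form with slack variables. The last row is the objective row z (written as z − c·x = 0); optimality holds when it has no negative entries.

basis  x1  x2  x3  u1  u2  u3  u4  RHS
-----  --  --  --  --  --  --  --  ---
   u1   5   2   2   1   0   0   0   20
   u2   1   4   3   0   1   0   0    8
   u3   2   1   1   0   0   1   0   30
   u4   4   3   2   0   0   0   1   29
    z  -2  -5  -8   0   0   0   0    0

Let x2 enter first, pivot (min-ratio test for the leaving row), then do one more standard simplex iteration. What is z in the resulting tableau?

Ratio test on column x2 — row 1: 20/2 = 10; row 2: 8/4 = 2; row 3: 30/1 = 30; row 4: 29/3 = 29/3. Minimum is 2 at row 2 (u2 leaves); pivot element 4.
Pivot on row 2; the z-row RHS becomes 0 − (-5)·2 = 10.
Next entering variable (most negative z-row entry -17/4): x3.
Ratio test on column x3 — row 1: 16/(1/2) = 32; row 2: 2/(3/4) = 8/3; row 3: 28/(1/4) = 112; row 4: entry -1/4 ≤ 0. Minimum is 8/3 at row 2 (x2 leaves); pivot element 3/4.
After the second pivot the z-row RHS is 10 − (-17/4)·(8/3) = 64/3.

64/3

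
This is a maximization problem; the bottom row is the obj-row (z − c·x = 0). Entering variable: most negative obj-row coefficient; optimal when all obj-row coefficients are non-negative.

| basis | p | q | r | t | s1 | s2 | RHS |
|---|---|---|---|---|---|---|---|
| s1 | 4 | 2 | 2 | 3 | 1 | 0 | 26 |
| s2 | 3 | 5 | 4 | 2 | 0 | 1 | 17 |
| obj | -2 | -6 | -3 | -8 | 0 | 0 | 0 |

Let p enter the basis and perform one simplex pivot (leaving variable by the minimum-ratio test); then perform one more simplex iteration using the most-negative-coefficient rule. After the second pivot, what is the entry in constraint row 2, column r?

Ratio test on column p — row 1: 26/4 = 13/2; row 2: 17/3 = 17/3. Minimum is 17/3 at row 2 (s2 leaves); pivot element 3.
Divide row 2 by 3; eliminate column p from the other rows.
Second iteration: most negative obj-row entry is -20/3 in column t, so t enters.
Ratio test on column t — row 1: (10/3)/(1/3) = 10; row 2: (17/3)/(2/3) = 17/2. Minimum is 17/2 at row 2 (p leaves); pivot element 2/3.
Divide row 2 by 2/3; eliminate column t from the other rows.
After both pivots, the entry at constraint row 2, column r is 2.

2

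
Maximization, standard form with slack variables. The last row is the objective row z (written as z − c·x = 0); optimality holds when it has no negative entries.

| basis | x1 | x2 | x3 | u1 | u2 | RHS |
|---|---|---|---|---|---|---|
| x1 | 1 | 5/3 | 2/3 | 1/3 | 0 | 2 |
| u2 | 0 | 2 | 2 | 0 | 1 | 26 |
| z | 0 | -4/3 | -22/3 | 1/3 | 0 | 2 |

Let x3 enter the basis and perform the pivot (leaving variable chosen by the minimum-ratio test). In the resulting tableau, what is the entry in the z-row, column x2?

17

Ratio test on column x3 — row 1: 2/(2/3) = 3; row 2: 26/2 = 13. Minimum is 3 at row 1 (x1 leaves); pivot element 2/3.
Divide row 1 by 2/3; eliminate column x3 from the other rows.
z-row update in column x2: -4/3 − (-22/3)·(5/2) = 17.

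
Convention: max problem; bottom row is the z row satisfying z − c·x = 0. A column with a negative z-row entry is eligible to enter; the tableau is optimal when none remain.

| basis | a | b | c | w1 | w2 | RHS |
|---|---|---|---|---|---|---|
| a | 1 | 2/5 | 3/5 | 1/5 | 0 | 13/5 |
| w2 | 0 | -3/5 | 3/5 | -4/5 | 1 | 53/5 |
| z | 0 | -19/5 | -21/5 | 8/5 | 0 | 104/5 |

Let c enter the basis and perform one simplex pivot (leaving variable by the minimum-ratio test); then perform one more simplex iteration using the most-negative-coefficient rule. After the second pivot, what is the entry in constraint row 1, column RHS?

Ratio test on column c — row 1: (13/5)/(3/5) = 13/3; row 2: (53/5)/(3/5) = 53/3. Minimum is 13/3 at row 1 (a leaves); pivot element 3/5.
Divide row 1 by 3/5; eliminate column c from the other rows.
Second iteration: most negative z-row entry is -1 in column b, so b enters.
Ratio test on column b — row 1: (13/3)/(2/3) = 13/2; row 2: entry -1 ≤ 0. Minimum is 13/2 at row 1 (c leaves); pivot element 2/3.
Divide row 1 by 2/3; eliminate column b from the other rows.
After both pivots, the entry at constraint row 1, column RHS is 13/2.

13/2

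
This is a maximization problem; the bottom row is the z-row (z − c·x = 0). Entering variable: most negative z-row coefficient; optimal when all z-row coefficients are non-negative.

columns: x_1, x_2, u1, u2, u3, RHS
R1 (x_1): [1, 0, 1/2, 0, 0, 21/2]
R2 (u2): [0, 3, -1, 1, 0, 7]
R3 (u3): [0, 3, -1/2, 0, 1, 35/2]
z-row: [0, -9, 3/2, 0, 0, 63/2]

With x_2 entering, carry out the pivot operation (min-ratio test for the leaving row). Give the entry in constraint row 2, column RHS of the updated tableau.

7/3

Ratio test on column x_2 — row 1: entry 0 ≤ 0; row 2: 7/3 = 7/3; row 3: (35/2)/3 = 35/6. Minimum is 7/3 at row 2 (u2 leaves); pivot element 3.
Divide row 2 by 3; eliminate column x_2 from the other rows.
In the new row 2, the RHS entry is the old entry divided by the pivot: 7/3 = 7/3.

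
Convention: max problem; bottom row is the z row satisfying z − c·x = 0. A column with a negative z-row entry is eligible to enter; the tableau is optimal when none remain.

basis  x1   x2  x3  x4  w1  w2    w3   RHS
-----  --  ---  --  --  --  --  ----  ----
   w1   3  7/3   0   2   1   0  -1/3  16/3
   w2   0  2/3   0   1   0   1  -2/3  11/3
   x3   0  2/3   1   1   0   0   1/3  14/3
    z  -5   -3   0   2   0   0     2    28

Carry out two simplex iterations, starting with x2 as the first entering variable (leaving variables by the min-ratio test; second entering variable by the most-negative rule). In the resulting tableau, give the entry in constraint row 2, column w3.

-2/3

Ratio test on column x2 — row 1: (16/3)/(7/3) = 16/7; row 2: (11/3)/(2/3) = 11/2; row 3: (14/3)/(2/3) = 7. Minimum is 16/7 at row 1 (w1 leaves); pivot element 7/3.
Divide row 1 by 7/3; eliminate column x2 from the other rows.
Second iteration: most negative z-row entry is -8/7 in column x1, so x1 enters.
Ratio test on column x1 — row 1: (16/7)/(9/7) = 16/9; row 2: entry -6/7 ≤ 0; row 3: entry -6/7 ≤ 0. Minimum is 16/9 at row 1 (x2 leaves); pivot element 9/7.
Divide row 1 by 9/7; eliminate column x1 from the other rows.
After both pivots, the entry at constraint row 2, column w3 is -2/3.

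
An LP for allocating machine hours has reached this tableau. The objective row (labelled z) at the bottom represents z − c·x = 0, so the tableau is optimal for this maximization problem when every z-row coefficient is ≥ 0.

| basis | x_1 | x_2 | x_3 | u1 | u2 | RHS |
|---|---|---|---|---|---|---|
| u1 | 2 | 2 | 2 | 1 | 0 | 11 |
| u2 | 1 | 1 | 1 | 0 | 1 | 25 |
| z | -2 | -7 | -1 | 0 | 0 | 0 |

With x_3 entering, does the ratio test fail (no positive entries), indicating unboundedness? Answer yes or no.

Column x_3 has positive entries in row(s) 1, 2, so the ratio test bounds it — not unbounded.

no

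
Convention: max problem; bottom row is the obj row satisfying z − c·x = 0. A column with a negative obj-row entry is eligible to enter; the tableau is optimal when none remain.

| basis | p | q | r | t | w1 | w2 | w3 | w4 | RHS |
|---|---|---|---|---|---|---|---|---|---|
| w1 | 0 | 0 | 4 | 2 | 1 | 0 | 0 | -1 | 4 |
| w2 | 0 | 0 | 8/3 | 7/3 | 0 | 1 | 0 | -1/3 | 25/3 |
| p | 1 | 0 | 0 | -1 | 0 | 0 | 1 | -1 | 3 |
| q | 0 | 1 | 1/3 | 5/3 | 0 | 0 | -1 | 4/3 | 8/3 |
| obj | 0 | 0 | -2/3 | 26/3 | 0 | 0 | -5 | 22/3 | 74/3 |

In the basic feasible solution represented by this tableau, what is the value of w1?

4

w1 is basic (row 1); its value is the RHS of that row, 4.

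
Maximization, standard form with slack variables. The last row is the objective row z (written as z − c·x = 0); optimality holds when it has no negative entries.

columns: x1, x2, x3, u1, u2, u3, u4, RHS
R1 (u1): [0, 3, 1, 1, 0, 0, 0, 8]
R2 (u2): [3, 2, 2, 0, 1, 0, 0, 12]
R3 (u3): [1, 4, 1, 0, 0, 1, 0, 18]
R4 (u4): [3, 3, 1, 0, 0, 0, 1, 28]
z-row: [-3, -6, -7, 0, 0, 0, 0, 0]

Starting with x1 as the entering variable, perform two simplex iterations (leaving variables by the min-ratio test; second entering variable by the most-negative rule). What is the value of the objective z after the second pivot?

Ratio test on column x1 — row 1: entry 0 ≤ 0; row 2: 12/3 = 4; row 3: 18/1 = 18; row 4: 28/3 = 28/3. Minimum is 4 at row 2 (u2 leaves); pivot element 3.
Pivot on row 2; the z-row RHS becomes 0 − (-3)·4 = 12.
Next entering variable (most negative z-row entry -5): x3.
Ratio test on column x3 — row 1: 8/1 = 8; row 2: 4/(2/3) = 6; row 3: 14/(1/3) = 42; row 4: entry -1 ≤ 0. Minimum is 6 at row 2 (x1 leaves); pivot element 2/3.
After the second pivot the z-row RHS is 12 − (-5)·6 = 42.

42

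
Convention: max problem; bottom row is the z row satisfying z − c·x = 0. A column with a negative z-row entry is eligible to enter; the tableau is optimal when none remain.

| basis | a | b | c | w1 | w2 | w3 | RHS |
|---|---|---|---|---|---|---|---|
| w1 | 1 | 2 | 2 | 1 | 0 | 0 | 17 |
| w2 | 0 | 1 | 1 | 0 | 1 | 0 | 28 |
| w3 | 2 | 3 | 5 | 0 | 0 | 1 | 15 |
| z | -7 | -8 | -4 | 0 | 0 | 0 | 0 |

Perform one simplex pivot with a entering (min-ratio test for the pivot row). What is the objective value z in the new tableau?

105/2

Ratio test on column a — row 1: 17/1 = 17; row 2: entry 0 ≤ 0; row 3: 15/2 = 15/2. Minimum is 15/2 at row 3 (w3 leaves); pivot element 2.
Pivot on row 3; the z-row RHS becomes 0 − (-7)·(15/2) = 105/2.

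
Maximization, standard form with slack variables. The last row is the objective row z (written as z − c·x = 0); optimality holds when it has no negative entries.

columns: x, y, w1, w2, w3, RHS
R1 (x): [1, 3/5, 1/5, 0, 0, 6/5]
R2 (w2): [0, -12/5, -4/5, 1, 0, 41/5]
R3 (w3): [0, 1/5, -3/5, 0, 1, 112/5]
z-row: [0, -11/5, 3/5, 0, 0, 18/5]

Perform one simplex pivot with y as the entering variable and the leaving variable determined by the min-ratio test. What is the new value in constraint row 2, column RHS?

Ratio test on column y — row 1: (6/5)/(3/5) = 2; row 2: entry -12/5 ≤ 0; row 3: (112/5)/(1/5) = 112. Minimum is 2 at row 1 (x leaves); pivot element 3/5.
Divide row 1 by 3/5; eliminate column y from the other rows.
Row 2 update in column RHS: 41/5 − (-12/5)·2 = 13.

13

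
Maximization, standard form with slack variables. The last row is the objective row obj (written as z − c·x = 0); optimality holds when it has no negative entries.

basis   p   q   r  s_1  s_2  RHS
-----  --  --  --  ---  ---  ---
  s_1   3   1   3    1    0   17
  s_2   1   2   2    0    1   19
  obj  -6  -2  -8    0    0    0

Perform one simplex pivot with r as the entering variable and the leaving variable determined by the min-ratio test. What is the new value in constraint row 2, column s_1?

-2/3

Ratio test on column r — row 1: 17/3 = 17/3; row 2: 19/2 = 19/2. Minimum is 17/3 at row 1 (s_1 leaves); pivot element 3.
Divide row 1 by 3; eliminate column r from the other rows.
Row 2 update in column s_1: 0 − 2·(1/3) = -2/3.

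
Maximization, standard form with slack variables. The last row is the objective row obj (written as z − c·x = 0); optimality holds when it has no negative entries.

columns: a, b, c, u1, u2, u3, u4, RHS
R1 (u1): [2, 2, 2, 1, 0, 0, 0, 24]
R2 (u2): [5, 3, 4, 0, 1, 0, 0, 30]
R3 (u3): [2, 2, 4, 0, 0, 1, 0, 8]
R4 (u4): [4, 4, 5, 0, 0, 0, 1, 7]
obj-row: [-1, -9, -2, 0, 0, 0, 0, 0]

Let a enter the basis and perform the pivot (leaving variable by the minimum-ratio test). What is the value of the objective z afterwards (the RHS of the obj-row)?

7/4

Ratio test on column a — row 1: 24/2 = 12; row 2: 30/5 = 6; row 3: 8/2 = 4; row 4: 7/4 = 7/4. Minimum is 7/4 at row 4 (u4 leaves); pivot element 4.
Pivot on row 4; the obj-row RHS becomes 0 − (-1)·(7/4) = 7/4.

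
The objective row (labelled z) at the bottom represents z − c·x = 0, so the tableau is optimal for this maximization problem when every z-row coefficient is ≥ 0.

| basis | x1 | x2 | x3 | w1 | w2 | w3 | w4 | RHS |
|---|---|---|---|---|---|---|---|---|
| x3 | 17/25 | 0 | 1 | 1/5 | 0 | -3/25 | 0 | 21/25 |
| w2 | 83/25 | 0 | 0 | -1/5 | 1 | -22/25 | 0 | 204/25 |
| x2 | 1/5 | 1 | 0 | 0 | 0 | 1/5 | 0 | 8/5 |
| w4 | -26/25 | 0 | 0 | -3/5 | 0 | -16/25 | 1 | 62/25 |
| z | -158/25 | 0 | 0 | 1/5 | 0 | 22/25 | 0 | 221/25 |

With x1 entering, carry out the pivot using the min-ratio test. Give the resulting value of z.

283/17

Ratio test on column x1 — row 1: (21/25)/(17/25) = 21/17; row 2: (204/25)/(83/25) = 204/83; row 3: (8/5)/(1/5) = 8; row 4: entry -26/25 ≤ 0. Minimum is 21/17 at row 1 (x3 leaves); pivot element 17/25.
Pivot on row 1; the z-row RHS becomes 221/25 − (-158/25)·(21/17) = 283/17.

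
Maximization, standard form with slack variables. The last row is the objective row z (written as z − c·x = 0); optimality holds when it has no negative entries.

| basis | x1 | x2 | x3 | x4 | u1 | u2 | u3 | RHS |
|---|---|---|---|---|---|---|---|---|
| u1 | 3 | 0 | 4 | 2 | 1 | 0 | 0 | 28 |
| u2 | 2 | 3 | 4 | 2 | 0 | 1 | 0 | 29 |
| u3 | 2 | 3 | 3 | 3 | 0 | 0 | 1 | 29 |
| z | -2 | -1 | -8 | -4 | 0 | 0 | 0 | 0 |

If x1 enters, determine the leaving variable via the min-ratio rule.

u1

Column x1 entries and ratios — u1: 28/3 = 28/3; u2: 29/2 = 29/2; u3: 29/2 = 29/2.
Smallest ratio is 28/3 in the row of u1, so u1 leaves.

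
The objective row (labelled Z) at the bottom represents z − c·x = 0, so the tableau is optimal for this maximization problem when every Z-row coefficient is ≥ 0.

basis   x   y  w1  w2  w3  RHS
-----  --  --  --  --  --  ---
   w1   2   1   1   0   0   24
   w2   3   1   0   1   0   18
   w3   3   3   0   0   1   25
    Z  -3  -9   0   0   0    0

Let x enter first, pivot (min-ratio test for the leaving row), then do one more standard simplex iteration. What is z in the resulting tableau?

Ratio test on column x — row 1: 24/2 = 12; row 2: 18/3 = 6; row 3: 25/3 = 25/3. Minimum is 6 at row 2 (w2 leaves); pivot element 3.
Pivot on row 2; the Z-row RHS becomes 0 − (-3)·6 = 18.
Next entering variable (most negative Z-row entry -8): y.
Ratio test on column y — row 1: 12/(1/3) = 36; row 2: 6/(1/3) = 18; row 3: 7/2 = 7/2. Minimum is 7/2 at row 3 (w3 leaves); pivot element 2.
After the second pivot the Z-row RHS is 18 − (-8)·(7/2) = 46.

46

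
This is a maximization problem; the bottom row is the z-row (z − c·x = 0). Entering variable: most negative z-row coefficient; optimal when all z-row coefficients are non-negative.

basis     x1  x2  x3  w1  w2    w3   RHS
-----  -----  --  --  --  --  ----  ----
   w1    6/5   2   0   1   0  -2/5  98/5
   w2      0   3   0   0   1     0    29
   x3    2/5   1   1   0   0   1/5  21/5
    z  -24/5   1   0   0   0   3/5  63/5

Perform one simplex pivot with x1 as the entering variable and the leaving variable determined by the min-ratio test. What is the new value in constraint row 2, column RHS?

29

Ratio test on column x1 — row 1: (98/5)/(6/5) = 49/3; row 2: entry 0 ≤ 0; row 3: (21/5)/(2/5) = 21/2. Minimum is 21/2 at row 3 (x3 leaves); pivot element 2/5.
Divide row 3 by 2/5; eliminate column x1 from the other rows.
Row 2 update in column RHS: 29 − 0·(21/2) = 29.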